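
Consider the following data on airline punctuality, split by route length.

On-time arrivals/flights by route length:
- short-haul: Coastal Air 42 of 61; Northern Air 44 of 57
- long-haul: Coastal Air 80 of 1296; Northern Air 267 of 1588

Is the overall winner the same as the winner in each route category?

Yes

Short-haul: Coastal Air 42/61 = 68.9%, Northern Air 44/57 = 77.2% → Northern Air
Long-haul: Coastal Air 80/1296 = 6.2%, Northern Air 267/1588 = 16.8% → Northern Air
Overall: Coastal Air 122/1357 = 9.0%, Northern Air 311/1645 = 18.9% → Northern Air
Northern Air wins overall and in every route group — no reversal.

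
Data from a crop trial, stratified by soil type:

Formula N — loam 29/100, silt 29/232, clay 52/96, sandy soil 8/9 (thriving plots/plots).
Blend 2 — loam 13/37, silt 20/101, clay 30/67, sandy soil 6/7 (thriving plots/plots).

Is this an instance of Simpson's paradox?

Loam: Formula N 29/100 = 29.0%, Blend 2 13/37 = 35.1% → Blend 2
Silt: Formula N 29/232 = 12.5%, Blend 2 20/101 = 19.8% → Blend 2
Clay: Formula N 52/96 = 54.2%, Blend 2 30/67 = 44.8% → Formula N
Sandy soil: Formula N 8/9 = 88.9%, Blend 2 6/7 = 85.7% → Formula N
Overall: Formula N 118/437 = 27.0%, Blend 2 69/212 = 32.5% → Blend 2
Neither sweeps: Formula N wins 2 of 4 groups, Blend 2 wins 2. Blend 2 wins overall but not every group — no Simpson reversal.

No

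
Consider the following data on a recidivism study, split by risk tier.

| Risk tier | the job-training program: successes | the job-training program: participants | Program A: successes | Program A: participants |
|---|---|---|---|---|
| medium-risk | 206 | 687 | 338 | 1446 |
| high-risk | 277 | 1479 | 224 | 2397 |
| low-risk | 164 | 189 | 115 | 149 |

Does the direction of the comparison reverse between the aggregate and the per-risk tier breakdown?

No

Medium-risk: the job-training program 206/687 = 30.0%, Program A 338/1446 = 23.4% → the job-training program
High-risk: the job-training program 277/1479 = 18.7%, Program A 224/2397 = 9.3% → the job-training program
Low-risk: the job-training program 164/189 = 86.8%, Program A 115/149 = 77.2% → the job-training program
Overall: the job-training program 647/2355 = 27.5%, Program A 677/3992 = 17.0% → the job-training program
The job-training program wins overall and in every risk group — no reversal.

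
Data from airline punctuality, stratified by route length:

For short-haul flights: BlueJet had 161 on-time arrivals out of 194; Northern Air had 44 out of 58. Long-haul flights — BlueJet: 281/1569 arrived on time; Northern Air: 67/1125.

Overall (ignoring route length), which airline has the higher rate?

Short-haul: BlueJet 161/194 = 83.0%, Northern Air 44/58 = 75.9% → BlueJet
Long-haul: BlueJet 281/1569 = 17.9%, Northern Air 67/1125 = 6.0% → BlueJet
Overall: BlueJet 442/1763 = 25.1%, Northern Air 111/1183 = 9.4% → BlueJet

BlueJet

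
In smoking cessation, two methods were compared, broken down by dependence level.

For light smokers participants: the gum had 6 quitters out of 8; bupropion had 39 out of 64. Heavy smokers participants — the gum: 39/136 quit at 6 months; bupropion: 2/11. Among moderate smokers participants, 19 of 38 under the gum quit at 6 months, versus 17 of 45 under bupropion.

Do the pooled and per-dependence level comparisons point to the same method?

No

Light smokers: the gum 6/8 = 75.0%, bupropion 39/64 = 60.9% → the gum
Heavy smokers: the gum 39/136 = 28.7%, bupropion 2/11 = 18.2% → the gum
Moderate smokers: the gum 19/38 = 50.0%, bupropion 17/45 = 37.8% → the gum
Overall: the gum 64/182 = 35.2%, bupropion 58/120 = 48.3% → bupropion
The gum wins each dependence group but bupropion wins overall — the comparison reverses. The gum's participants skew toward heavy smokers, which has a lower base rate.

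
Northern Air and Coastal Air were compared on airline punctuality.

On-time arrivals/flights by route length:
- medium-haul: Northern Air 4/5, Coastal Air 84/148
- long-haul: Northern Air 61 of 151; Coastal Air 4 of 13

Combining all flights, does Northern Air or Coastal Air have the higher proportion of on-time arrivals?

Medium-haul: Northern Air 4/5 = 80.0%, Coastal Air 84/148 = 56.8% → Northern Air
Long-haul: Northern Air 61/151 = 40.4%, Coastal Air 4/13 = 30.8% → Northern Air
Overall: Northern Air 65/156 = 41.7%, Coastal Air 88/161 = 54.7% → Coastal Air
(Northern Air wins every route group but Coastal Air wins overall — Northern Air's flights skew toward the low-rate long-haul group.)

Coastal Air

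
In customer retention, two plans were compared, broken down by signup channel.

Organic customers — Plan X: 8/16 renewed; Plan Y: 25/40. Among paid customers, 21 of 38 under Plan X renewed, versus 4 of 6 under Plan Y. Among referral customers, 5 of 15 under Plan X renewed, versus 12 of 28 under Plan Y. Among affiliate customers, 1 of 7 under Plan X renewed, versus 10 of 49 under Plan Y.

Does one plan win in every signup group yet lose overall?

Yes

Organic: Plan X 8/16 = 50.0%, Plan Y 25/40 = 62.5% → Plan Y
Paid: Plan X 21/38 = 55.3%, Plan Y 4/6 = 66.7% → Plan Y
Referral: Plan X 5/15 = 33.3%, Plan Y 12/28 = 42.9% → Plan Y
Affiliate: Plan X 1/7 = 14.3%, Plan Y 10/49 = 20.4% → Plan Y
Overall: Plan X 35/76 = 46.1%, Plan Y 51/123 = 41.5% → Plan X
Plan Y wins each signup group but Plan X wins overall — the comparison reverses. Plan Y's customers skew toward affiliate, which has a lower base rate.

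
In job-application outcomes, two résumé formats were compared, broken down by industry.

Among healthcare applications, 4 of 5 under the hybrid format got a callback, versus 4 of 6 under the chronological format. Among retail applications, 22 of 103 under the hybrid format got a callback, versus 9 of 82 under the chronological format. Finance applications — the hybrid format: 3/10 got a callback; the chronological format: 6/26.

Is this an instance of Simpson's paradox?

Healthcare: the hybrid format 4/5 = 80.0%, the chronological format 4/6 = 66.7% → the hybrid format
Retail: the hybrid format 22/103 = 21.4%, the chronological format 9/82 = 11.0% → the hybrid format
Finance: the hybrid format 3/10 = 30.0%, the chronological format 6/26 = 23.1% → the hybrid format
Overall: the hybrid format 29/118 = 24.6%, the chronological format 19/114 = 16.7% → the hybrid format
The hybrid format wins overall and in every industry group — no reversal.

No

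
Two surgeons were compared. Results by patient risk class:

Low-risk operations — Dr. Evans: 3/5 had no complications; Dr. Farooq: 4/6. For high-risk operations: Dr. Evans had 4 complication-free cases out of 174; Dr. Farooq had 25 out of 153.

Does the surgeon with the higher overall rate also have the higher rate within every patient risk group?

Low-risk: Dr. Evans 3/5 = 60.0%, Dr. Farooq 4/6 = 66.7% → Dr. Farooq
High-risk: Dr. Evans 4/174 = 2.3%, Dr. Farooq 25/153 = 16.3% → Dr. Farooq
Overall: Dr. Evans 7/179 = 3.9%, Dr. Farooq 29/159 = 18.2% → Dr. Farooq
Dr. Farooq wins overall and in every patient risk group — no reversal.

Yes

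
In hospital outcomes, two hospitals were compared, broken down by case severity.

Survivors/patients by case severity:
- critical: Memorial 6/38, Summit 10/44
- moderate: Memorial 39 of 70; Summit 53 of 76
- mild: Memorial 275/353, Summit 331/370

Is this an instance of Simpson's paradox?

Critical: Memorial 6/38 = 15.8%, Summit 10/44 = 22.7% → Summit
Moderate: Memorial 39/70 = 55.7%, Summit 53/76 = 69.7% → Summit
Mild: Memorial 275/353 = 77.9%, Summit 331/370 = 89.5% → Summit
Overall: Memorial 320/461 = 69.4%, Summit 394/490 = 80.4% → Summit
Summit wins overall and in every case group — no reversal.

No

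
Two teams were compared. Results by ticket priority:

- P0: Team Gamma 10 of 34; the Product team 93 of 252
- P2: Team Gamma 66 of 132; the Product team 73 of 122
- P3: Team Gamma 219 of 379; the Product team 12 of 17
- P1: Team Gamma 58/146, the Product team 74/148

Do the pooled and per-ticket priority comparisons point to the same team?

No

P0: Team Gamma 10/34 = 29.4%, the Product team 93/252 = 36.9% → the Product team
P2: Team Gamma 66/132 = 50.0%, the Product team 73/122 = 59.8% → the Product team
P3: Team Gamma 219/379 = 57.8%, the Product team 12/17 = 70.6% → the Product team
P1: Team Gamma 58/146 = 39.7%, the Product team 74/148 = 50.0% → the Product team
Overall: Team Gamma 353/691 = 51.1%, the Product team 252/539 = 46.8% → Team Gamma
The Product team wins each ticket group but Team Gamma wins overall — the comparison reverses. The Product team's tickets skew toward P0, which has a lower base rate.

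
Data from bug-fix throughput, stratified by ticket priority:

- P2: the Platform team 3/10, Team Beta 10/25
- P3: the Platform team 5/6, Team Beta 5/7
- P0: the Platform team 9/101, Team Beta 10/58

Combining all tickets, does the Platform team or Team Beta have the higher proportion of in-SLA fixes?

Team Beta

P2: the Platform team 3/10 = 30.0%, Team Beta 10/25 = 40.0% → Team Beta
P3: the Platform team 5/6 = 83.3%, Team Beta 5/7 = 71.4% → the Platform team
P0: the Platform team 9/101 = 8.9%, Team Beta 10/58 = 17.2% → Team Beta
Overall: the Platform team 17/117 = 14.5%, Team Beta 25/90 = 27.8% → Team Beta
(Neither sweeps every ticket group, but Team Beta has the higher pooled rate.)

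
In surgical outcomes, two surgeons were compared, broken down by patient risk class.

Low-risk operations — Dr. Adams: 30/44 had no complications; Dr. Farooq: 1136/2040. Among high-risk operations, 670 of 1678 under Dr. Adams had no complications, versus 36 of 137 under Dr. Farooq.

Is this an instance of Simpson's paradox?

Yes

Low-risk: Dr. Adams 30/44 = 68.2%, Dr. Farooq 1136/2040 = 55.7% → Dr. Adams
High-risk: Dr. Adams 670/1678 = 39.9%, Dr. Farooq 36/137 = 26.3% → Dr. Adams
Overall: Dr. Adams 700/1722 = 40.7%, Dr. Farooq 1172/2177 = 53.8% → Dr. Farooq
Dr. Adams wins each patient risk group but Dr. Farooq wins overall — the comparison reverses. Dr. Adams's operations skew toward high-risk, which has a lower base rate.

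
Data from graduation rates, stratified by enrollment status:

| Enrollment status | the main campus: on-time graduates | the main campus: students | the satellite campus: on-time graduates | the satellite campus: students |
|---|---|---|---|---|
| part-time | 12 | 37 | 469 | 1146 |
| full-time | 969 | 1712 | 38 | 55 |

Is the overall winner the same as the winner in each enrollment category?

Part-time: the main campus 12/37 = 32.4%, the satellite campus 469/1146 = 40.9% → the satellite campus
Full-time: the main campus 969/1712 = 56.6%, the satellite campus 38/55 = 69.1% → the satellite campus
Overall: the main campus 981/1749 = 56.1%, the satellite campus 507/1201 = 42.2% → the main campus
The satellite campus wins each enrollment group but the main campus wins overall — the comparison reverses. The satellite campus's students skew toward part-time, which has a lower base rate.

No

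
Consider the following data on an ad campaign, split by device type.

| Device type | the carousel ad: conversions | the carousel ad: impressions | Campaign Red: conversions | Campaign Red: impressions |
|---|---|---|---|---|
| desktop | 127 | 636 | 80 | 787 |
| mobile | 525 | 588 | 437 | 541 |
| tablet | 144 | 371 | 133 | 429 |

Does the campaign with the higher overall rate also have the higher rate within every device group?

Yes

Desktop: the carousel ad 127/636 = 20.0%, Campaign Red 80/787 = 10.2% → the carousel ad
Mobile: the carousel ad 525/588 = 89.3%, Campaign Red 437/541 = 80.8% → the carousel ad
Tablet: the carousel ad 144/371 = 38.8%, Campaign Red 133/429 = 31.0% → the carousel ad
Overall: the carousel ad 796/1595 = 49.9%, Campaign Red 650/1757 = 37.0% → the carousel ad
The carousel ad wins overall and in every device group — no reversal.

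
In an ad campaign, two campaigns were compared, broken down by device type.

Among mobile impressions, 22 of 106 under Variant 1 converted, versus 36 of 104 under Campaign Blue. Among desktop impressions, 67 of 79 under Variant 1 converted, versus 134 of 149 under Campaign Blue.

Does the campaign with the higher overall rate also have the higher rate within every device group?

Mobile: Variant 1 22/106 = 20.8%, Campaign Blue 36/104 = 34.6% → Campaign Blue
Desktop: Variant 1 67/79 = 84.8%, Campaign Blue 134/149 = 89.9% → Campaign Blue
Overall: Variant 1 89/185 = 48.1%, Campaign Blue 170/253 = 67.2% → Campaign Blue
Campaign Blue wins overall and in every device group — no reversal.

Yes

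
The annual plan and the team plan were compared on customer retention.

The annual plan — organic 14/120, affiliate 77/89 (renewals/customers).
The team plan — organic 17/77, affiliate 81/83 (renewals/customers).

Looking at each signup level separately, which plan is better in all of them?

the team plan

Organic: the annual plan 14/120 = 11.7%, the team plan 17/77 = 22.1% → the team plan
Affiliate: the annual plan 77/89 = 86.5%, the team plan 81/83 = 97.6% → the team plan
The team plan has the higher rate in both groups.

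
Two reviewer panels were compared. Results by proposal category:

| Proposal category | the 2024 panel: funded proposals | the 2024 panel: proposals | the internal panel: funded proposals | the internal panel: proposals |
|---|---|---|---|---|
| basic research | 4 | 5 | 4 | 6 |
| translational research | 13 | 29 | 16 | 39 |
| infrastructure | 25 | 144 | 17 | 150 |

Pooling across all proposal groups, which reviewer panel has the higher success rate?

Basic research: the 2024 panel 4/5 = 80.0%, the internal panel 4/6 = 66.7% → the 2024 panel
Translational research: the 2024 panel 13/29 = 44.8%, the internal panel 16/39 = 41.0% → the 2024 panel
Infrastructure: the 2024 panel 25/144 = 17.4%, the internal panel 17/150 = 11.3% → the 2024 panel
Overall: the 2024 panel 42/178 = 23.6%, the internal panel 37/195 = 19.0% → the 2024 panel

the 2024 panel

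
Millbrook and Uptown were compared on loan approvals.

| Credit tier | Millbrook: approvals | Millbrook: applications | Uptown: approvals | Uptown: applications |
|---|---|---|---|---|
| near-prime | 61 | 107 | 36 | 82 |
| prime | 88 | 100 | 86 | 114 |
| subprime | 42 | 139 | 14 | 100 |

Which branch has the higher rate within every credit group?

Millbrook

Near-prime: Millbrook 61/107 = 57.0%, Uptown 36/82 = 43.9% → Millbrook
Prime: Millbrook 88/100 = 88.0%, Uptown 86/114 = 75.4% → Millbrook
Subprime: Millbrook 42/139 = 30.2%, Uptown 14/100 = 14.0% → Millbrook
Millbrook has the higher rate in all 3 groups.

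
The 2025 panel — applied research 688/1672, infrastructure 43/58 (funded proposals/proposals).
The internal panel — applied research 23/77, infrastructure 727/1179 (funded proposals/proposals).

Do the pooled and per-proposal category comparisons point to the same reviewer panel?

Applied research: the 2025 panel 688/1672 = 41.1%, the internal panel 23/77 = 29.9% → the 2025 panel
Infrastructure: the 2025 panel 43/58 = 74.1%, the internal panel 727/1179 = 61.7% → the 2025 panel
Overall: the 2025 panel 731/1730 = 42.3%, the internal panel 750/1256 = 59.7% → the internal panel
The 2025 panel wins each proposal group but the internal panel wins overall — the comparison reverses. The 2025 panel's proposals skew toward applied research, which has a lower base rate.

No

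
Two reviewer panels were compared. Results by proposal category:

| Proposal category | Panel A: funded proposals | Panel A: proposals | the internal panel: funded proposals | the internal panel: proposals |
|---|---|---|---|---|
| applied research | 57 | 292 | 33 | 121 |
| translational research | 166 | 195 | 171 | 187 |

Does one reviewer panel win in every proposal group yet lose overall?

No

Applied research: Panel A 57/292 = 19.5%, the internal panel 33/121 = 27.3% → the internal panel
Translational research: Panel A 166/195 = 85.1%, the internal panel 171/187 = 91.4% → the internal panel
Overall: Panel A 223/487 = 45.8%, the internal panel 204/308 = 66.2% → the internal panel
The internal panel wins overall and in every proposal group — no reversal.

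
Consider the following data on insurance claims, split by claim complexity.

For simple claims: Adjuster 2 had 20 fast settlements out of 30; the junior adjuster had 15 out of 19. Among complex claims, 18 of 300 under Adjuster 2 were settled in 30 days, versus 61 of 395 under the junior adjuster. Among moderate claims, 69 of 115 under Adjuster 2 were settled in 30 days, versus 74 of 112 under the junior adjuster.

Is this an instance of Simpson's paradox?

Simple: Adjuster 2 20/30 = 66.7%, the junior adjuster 15/19 = 78.9% → the junior adjuster
Complex: Adjuster 2 18/300 = 6.0%, the junior adjuster 61/395 = 15.4% → the junior adjuster
Moderate: Adjuster 2 69/115 = 60.0%, the junior adjuster 74/112 = 66.1% → the junior adjuster
Overall: Adjuster 2 107/445 = 24.0%, the junior adjuster 150/526 = 28.5% → the junior adjuster
The junior adjuster wins overall and in every claim group — no reversal.

No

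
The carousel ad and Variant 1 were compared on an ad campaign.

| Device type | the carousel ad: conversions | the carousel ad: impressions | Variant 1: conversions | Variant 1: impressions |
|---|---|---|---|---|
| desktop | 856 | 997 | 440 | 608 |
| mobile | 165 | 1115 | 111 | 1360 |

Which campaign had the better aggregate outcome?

the carousel ad

Desktop: the carousel ad 856/997 = 85.9%, Variant 1 440/608 = 72.4% → the carousel ad
Mobile: the carousel ad 165/1115 = 14.8%, Variant 1 111/1360 = 8.2% → the carousel ad
Overall: the carousel ad 1021/2112 = 48.3%, Variant 1 551/1968 = 28.0% → the carousel ad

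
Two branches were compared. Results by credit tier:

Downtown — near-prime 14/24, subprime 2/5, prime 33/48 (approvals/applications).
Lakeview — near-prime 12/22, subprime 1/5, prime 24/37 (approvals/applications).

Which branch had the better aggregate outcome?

Downtown

Near-prime: Downtown 14/24 = 58.3%, Lakeview 12/22 = 54.5% → Downtown
Subprime: Downtown 2/5 = 40.0%, Lakeview 1/5 = 20.0% → Downtown
Prime: Downtown 33/48 = 68.8%, Lakeview 24/37 = 64.9% → Downtown
Overall: Downtown 49/77 = 63.6%, Lakeview 37/64 = 57.8% → Downtown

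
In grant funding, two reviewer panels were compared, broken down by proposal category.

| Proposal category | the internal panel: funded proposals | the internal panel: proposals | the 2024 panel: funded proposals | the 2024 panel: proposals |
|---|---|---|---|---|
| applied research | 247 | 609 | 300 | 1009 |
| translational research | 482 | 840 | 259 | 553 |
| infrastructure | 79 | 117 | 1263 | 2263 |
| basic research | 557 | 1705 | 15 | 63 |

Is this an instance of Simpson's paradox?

Applied research: the internal panel 247/609 = 40.6%, the 2024 panel 300/1009 = 29.7% → the internal panel
Translational research: the internal panel 482/840 = 57.4%, the 2024 panel 259/553 = 46.8% → the internal panel
Infrastructure: the internal panel 79/117 = 67.5%, the 2024 panel 1263/2263 = 55.8% → the internal panel
Basic research: the internal panel 557/1705 = 32.7%, the 2024 panel 15/63 = 23.8% → the internal panel
Overall: the internal panel 1365/3271 = 41.7%, the 2024 panel 1837/3888 = 47.2% → the 2024 panel
The internal panel wins each proposal group but the 2024 panel wins overall — the comparison reverses. The internal panel's proposals skew toward basic research, which has a lower base rate.

Yes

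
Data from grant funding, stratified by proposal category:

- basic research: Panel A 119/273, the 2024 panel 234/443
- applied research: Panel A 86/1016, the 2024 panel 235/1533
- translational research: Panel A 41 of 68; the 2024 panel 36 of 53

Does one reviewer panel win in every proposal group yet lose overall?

No

Basic research: Panel A 119/273 = 43.6%, the 2024 panel 234/443 = 52.8% → the 2024 panel
Applied research: Panel A 86/1016 = 8.5%, the 2024 panel 235/1533 = 15.3% → the 2024 panel
Translational research: Panel A 41/68 = 60.3%, the 2024 panel 36/53 = 67.9% → the 2024 panel
Overall: Panel A 246/1357 = 18.1%, the 2024 panel 505/2029 = 24.9% → the 2024 panel
The 2024 panel wins overall and in every proposal group — no reversal.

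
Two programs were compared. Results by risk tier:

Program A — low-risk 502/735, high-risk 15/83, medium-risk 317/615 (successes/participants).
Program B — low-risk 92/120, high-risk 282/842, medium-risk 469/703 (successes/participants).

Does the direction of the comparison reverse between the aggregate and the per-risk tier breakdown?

Low-risk: Program A 502/735 = 68.3%, Program B 92/120 = 76.7% → Program B
High-risk: Program A 15/83 = 18.1%, Program B 282/842 = 33.5% → Program B
Medium-risk: Program A 317/615 = 51.5%, Program B 469/703 = 66.7% → Program B
Overall: Program A 834/1433 = 58.2%, Program B 843/1665 = 50.6% → Program A
Program B wins each risk group but Program A wins overall — the comparison reverses. Program B's participants skew toward high-risk, which has a lower base rate.

Yes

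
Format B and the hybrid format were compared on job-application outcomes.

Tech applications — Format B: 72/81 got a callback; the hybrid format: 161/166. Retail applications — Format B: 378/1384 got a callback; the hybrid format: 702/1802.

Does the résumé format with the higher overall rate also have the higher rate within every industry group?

Tech: Format B 72/81 = 88.9%, the hybrid format 161/166 = 97.0% → the hybrid format
Retail: Format B 378/1384 = 27.3%, the hybrid format 702/1802 = 39.0% → the hybrid format
Overall: Format B 450/1465 = 30.7%, the hybrid format 863/1968 = 43.9% → the hybrid format
The hybrid format wins overall and in every industry group — no reversal.

Yes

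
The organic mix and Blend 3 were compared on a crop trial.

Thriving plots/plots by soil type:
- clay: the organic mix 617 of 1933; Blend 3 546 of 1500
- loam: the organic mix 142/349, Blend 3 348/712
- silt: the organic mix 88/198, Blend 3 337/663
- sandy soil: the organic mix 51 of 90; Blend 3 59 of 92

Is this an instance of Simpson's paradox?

No

Clay: the organic mix 617/1933 = 31.9%, Blend 3 546/1500 = 36.4% → Blend 3
Loam: the organic mix 142/349 = 40.7%, Blend 3 348/712 = 48.9% → Blend 3
Silt: the organic mix 88/198 = 44.4%, Blend 3 337/663 = 50.8% → Blend 3
Sandy soil: the organic mix 51/90 = 56.7%, Blend 3 59/92 = 64.1% → Blend 3
Overall: the organic mix 898/2570 = 34.9%, Blend 3 1290/2967 = 43.5% → Blend 3
Blend 3 wins overall and in every soil group — no reversal.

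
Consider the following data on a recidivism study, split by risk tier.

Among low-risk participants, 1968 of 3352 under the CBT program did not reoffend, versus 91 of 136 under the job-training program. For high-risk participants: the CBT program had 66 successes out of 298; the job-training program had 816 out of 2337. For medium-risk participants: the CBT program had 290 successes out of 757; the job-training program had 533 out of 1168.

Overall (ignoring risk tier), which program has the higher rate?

Low-risk: the CBT program 1968/3352 = 58.7%, the job-training program 91/136 = 66.9% → the job-training program
High-risk: the CBT program 66/298 = 22.1%, the job-training program 816/2337 = 34.9% → the job-training program
Medium-risk: the CBT program 290/757 = 38.3%, the job-training program 533/1168 = 45.6% → the job-training program
Overall: the CBT program 2324/4407 = 52.7%, the job-training program 1440/3641 = 39.5% → the CBT program
(The job-training program wins every risk group but the CBT program wins overall — the job-training program's participants skew toward the low-rate high-risk group.)

the CBT program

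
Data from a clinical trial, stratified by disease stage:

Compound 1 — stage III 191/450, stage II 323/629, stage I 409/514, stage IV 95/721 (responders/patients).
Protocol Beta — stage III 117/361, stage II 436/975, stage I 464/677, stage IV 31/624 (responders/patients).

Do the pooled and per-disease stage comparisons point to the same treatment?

Yes

Stage III: Compound 1 191/450 = 42.4%, Protocol Beta 117/361 = 32.4% → Compound 1
Stage II: Compound 1 323/629 = 51.4%, Protocol Beta 436/975 = 44.7% → Compound 1
Stage I: Compound 1 409/514 = 79.6%, Protocol Beta 464/677 = 68.5% → Compound 1
Stage IV: Compound 1 95/721 = 13.2%, Protocol Beta 31/624 = 5.0% → Compound 1
Overall: Compound 1 1018/2314 = 44.0%, Protocol Beta 1048/2637 = 39.7% → Compound 1
Compound 1 wins overall and in every disease group — no reversal.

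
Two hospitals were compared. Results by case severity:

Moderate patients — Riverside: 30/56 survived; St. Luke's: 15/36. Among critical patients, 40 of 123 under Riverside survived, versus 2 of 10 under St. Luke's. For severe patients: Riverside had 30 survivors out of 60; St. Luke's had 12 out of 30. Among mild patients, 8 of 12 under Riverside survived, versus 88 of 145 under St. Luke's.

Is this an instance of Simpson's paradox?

Moderate: Riverside 30/56 = 53.6%, St. Luke's 15/36 = 41.7% → Riverside
Critical: Riverside 40/123 = 32.5%, St. Luke's 2/10 = 20.0% → Riverside
Severe: Riverside 30/60 = 50.0%, St. Luke's 12/30 = 40.0% → Riverside
Mild: Riverside 8/12 = 66.7%, St. Luke's 88/145 = 60.7% → Riverside
Overall: Riverside 108/251 = 43.0%, St. Luke's 117/221 = 52.9% → St. Luke's
Riverside wins each case group but St. Luke's wins overall — the comparison reverses. Riverside's patients skew toward critical, which has a lower base rate.

Yes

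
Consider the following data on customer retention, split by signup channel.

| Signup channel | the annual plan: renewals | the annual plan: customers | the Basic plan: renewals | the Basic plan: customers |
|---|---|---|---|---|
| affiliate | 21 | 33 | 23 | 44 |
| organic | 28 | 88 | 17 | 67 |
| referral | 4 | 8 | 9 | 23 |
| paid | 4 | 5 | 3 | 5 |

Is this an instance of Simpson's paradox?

No

Affiliate: the annual plan 21/33 = 63.6%, the Basic plan 23/44 = 52.3% → the annual plan
Organic: the annual plan 28/88 = 31.8%, the Basic plan 17/67 = 25.4% → the annual plan
Referral: the annual plan 4/8 = 50.0%, the Basic plan 9/23 = 39.1% → the annual plan
Paid: the annual plan 4/5 = 80.0%, the Basic plan 3/5 = 60.0% → the annual plan
Overall: the annual plan 57/134 = 42.5%, the Basic plan 52/139 = 37.4% → the annual plan
The annual plan wins overall and in every signup group — no reversal.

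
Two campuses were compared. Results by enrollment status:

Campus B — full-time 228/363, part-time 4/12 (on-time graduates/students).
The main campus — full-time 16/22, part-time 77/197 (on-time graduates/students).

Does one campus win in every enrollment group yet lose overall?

Yes

Full-time: Campus B 228/363 = 62.8%, the main campus 16/22 = 72.7% → the main campus
Part-time: Campus B 4/12 = 33.3%, the main campus 77/197 = 39.1% → the main campus
Overall: Campus B 232/375 = 61.9%, the main campus 93/219 = 42.5% → Campus B
The main campus wins each enrollment group but Campus B wins overall — the comparison reverses. The main campus's students skew toward part-time, which has a lower base rate.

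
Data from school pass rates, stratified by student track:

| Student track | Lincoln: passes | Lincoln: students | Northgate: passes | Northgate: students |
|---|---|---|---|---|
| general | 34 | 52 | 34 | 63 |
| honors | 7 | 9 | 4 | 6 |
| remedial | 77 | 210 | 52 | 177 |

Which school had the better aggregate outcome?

General: Lincoln 34/52 = 65.4%, Northgate 34/63 = 54.0% → Lincoln
Honors: Lincoln 7/9 = 77.8%, Northgate 4/6 = 66.7% → Lincoln
Remedial: Lincoln 77/210 = 36.7%, Northgate 52/177 = 29.4% → Lincoln
Overall: Lincoln 118/271 = 43.5%, Northgate 90/246 = 36.6% → Lincoln

Lincoln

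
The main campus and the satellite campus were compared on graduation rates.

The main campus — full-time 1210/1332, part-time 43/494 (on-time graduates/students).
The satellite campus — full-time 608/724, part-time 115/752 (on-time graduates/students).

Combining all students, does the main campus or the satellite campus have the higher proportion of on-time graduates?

Full-time: the main campus 1210/1332 = 90.8%, the satellite campus 608/724 = 84.0% → the main campus
Part-time: the main campus 43/494 = 8.7%, the satellite campus 115/752 = 15.3% → the satellite campus
Overall: the main campus 1253/1826 = 68.6%, the satellite campus 723/1476 = 49.0% → the main campus
(Neither sweeps every enrollment group, but the main campus has the higher pooled rate.)

the main campus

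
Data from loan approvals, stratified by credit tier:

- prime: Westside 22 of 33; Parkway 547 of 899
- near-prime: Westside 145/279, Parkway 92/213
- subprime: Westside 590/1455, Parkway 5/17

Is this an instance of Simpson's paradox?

Yes

Prime: Westside 22/33 = 66.7%, Parkway 547/899 = 60.8% → Westside
Near-prime: Westside 145/279 = 52.0%, Parkway 92/213 = 43.2% → Westside
Subprime: Westside 590/1455 = 40.5%, Parkway 5/17 = 29.4% → Westside
Overall: Westside 757/1767 = 42.8%, Parkway 644/1129 = 57.0% → Parkway
Westside wins each credit group but Parkway wins overall — the comparison reverses. Westside's applications skew toward subprime, which has a lower base rate.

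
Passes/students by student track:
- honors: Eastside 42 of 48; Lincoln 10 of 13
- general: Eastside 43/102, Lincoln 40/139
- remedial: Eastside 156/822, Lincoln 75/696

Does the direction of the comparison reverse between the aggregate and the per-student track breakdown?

No

Honors: Eastside 42/48 = 87.5%, Lincoln 10/13 = 76.9% → Eastside
General: Eastside 43/102 = 42.2%, Lincoln 40/139 = 28.8% → Eastside
Remedial: Eastside 156/822 = 19.0%, Lincoln 75/696 = 10.8% → Eastside
Overall: Eastside 241/972 = 24.8%, Lincoln 125/848 = 14.7% → Eastside
Eastside wins overall and in every student group — no reversal.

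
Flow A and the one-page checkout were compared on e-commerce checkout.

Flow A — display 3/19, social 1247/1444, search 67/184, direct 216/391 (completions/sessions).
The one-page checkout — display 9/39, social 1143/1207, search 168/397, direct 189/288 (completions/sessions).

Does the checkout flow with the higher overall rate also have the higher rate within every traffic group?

Yes

Display: Flow A 3/19 = 15.8%, the one-page checkout 9/39 = 23.1% → the one-page checkout
Social: Flow A 1247/1444 = 86.4%, the one-page checkout 1143/1207 = 94.7% → the one-page checkout
Search: Flow A 67/184 = 36.4%, the one-page checkout 168/397 = 42.3% → the one-page checkout
Direct: Flow A 216/391 = 55.2%, the one-page checkout 189/288 = 65.6% → the one-page checkout
Overall: Flow A 1533/2038 = 75.2%, the one-page checkout 1509/1931 = 78.1% → the one-page checkout
The one-page checkout wins overall and in every traffic group — no reversal.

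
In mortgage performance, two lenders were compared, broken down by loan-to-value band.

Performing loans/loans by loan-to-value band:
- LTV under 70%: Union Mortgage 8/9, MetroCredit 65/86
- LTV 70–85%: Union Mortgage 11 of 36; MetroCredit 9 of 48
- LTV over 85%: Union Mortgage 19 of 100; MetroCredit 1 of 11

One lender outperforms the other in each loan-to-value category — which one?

Union Mortgage

LTV under 70%: Union Mortgage 8/9 = 88.9%, MetroCredit 65/86 = 75.6% → Union Mortgage
LTV 70–85%: Union Mortgage 11/36 = 30.6%, MetroCredit 9/48 = 18.8% → Union Mortgage
LTV over 85%: Union Mortgage 19/100 = 19.0%, MetroCredit 1/11 = 9.1% → Union Mortgage
Union Mortgage has the higher rate in all 3 groups.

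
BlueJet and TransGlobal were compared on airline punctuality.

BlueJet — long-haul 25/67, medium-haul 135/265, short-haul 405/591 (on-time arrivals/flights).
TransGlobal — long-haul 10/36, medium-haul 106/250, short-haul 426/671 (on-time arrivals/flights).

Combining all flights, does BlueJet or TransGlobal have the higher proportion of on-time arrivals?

Long-haul: BlueJet 25/67 = 37.3%, TransGlobal 10/36 = 27.8% → BlueJet
Medium-haul: BlueJet 135/265 = 50.9%, TransGlobal 106/250 = 42.4% → BlueJet
Short-haul: BlueJet 405/591 = 68.5%, TransGlobal 426/671 = 63.5% → BlueJet
Overall: BlueJet 565/923 = 61.2%, TransGlobal 542/957 = 56.6% → BlueJet

BlueJet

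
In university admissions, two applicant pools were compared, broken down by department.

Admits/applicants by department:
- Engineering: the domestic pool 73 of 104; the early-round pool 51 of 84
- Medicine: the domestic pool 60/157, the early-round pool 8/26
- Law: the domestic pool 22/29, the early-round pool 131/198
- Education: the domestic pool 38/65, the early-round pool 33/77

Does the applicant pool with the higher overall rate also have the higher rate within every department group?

Engineering: the domestic pool 73/104 = 70.2%, the early-round pool 51/84 = 60.7% → the domestic pool
Medicine: the domestic pool 60/157 = 38.2%, the early-round pool 8/26 = 30.8% → the domestic pool
Law: the domestic pool 22/29 = 75.9%, the early-round pool 131/198 = 66.2% → the domestic pool
Education: the domestic pool 38/65 = 58.5%, the early-round pool 33/77 = 42.9% → the domestic pool
Overall: the domestic pool 193/355 = 54.4%, the early-round pool 223/385 = 57.9% → the early-round pool
The domestic pool wins each department group but the early-round pool wins overall — the comparison reverses. The domestic pool's applicants skew toward Medicine, which has a lower base rate.

No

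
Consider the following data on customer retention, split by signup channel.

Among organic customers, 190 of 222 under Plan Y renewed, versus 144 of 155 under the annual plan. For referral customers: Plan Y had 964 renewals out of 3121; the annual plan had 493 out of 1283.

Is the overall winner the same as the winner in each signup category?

Organic: Plan Y 190/222 = 85.6%, the annual plan 144/155 = 92.9% → the annual plan
Referral: Plan Y 964/3121 = 30.9%, the annual plan 493/1283 = 38.4% → the annual plan
Overall: Plan Y 1154/3343 = 34.5%, the annual plan 637/1438 = 44.3% → the annual plan
The annual plan wins overall and in every signup group — no reversal.

Yes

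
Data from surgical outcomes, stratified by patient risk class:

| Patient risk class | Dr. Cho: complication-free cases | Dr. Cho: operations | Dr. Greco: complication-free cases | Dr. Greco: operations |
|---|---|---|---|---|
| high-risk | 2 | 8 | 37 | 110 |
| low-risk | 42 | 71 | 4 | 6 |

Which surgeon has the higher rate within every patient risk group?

High-risk: Dr. Cho 2/8 = 25.0%, Dr. Greco 37/110 = 33.6% → Dr. Greco
Low-risk: Dr. Cho 42/71 = 59.2%, Dr. Greco 4/6 = 66.7% → Dr. Greco
Dr. Greco has the higher rate in both groups.

Dr. Greco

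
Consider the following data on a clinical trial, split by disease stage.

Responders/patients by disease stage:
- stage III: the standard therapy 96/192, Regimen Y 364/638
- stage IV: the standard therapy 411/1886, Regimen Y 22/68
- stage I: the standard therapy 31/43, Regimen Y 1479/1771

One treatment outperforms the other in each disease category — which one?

Stage III: the standard therapy 96/192 = 50.0%, Regimen Y 364/638 = 57.1% → Regimen Y
Stage IV: the standard therapy 411/1886 = 21.8%, Regimen Y 22/68 = 32.4% → Regimen Y
Stage I: the standard therapy 31/43 = 72.1%, Regimen Y 1479/1771 = 83.5% → Regimen Y
Regimen Y has the higher rate in all 3 groups.

Regimen Y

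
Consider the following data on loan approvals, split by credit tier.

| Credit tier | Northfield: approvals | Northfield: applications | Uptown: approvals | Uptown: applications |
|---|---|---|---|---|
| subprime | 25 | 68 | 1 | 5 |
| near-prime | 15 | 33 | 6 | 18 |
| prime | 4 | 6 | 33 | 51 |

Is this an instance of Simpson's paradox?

Yes

Subprime: Northfield 25/68 = 36.8%, Uptown 1/5 = 20.0% → Northfield
Near-prime: Northfield 15/33 = 45.5%, Uptown 6/18 = 33.3% → Northfield
Prime: Northfield 4/6 = 66.7%, Uptown 33/51 = 64.7% → Northfield
Overall: Northfield 44/107 = 41.1%, Uptown 40/74 = 54.1% → Uptown
Northfield wins each credit group but Uptown wins overall — the comparison reverses. Northfield's applications skew toward subprime, which has a lower base rate.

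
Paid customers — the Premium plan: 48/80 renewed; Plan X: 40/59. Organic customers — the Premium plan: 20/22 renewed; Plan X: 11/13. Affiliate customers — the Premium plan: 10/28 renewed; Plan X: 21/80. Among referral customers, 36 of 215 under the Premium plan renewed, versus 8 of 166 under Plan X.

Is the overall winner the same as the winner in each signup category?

No

Paid: the Premium plan 48/80 = 60.0%, Plan X 40/59 = 67.8% → Plan X
Organic: the Premium plan 20/22 = 90.9%, Plan X 11/13 = 84.6% → the Premium plan
Affiliate: the Premium plan 10/28 = 35.7%, Plan X 21/80 = 26.2% → the Premium plan
Referral: the Premium plan 36/215 = 16.7%, Plan X 8/166 = 4.8% → the Premium plan
Overall: the Premium plan 114/345 = 33.0%, Plan X 80/318 = 25.2% → the Premium plan
Neither sweeps: the Premium plan wins 3 of 4 groups, Plan X wins 1. The Premium plan wins overall but not every group — no Simpson reversal.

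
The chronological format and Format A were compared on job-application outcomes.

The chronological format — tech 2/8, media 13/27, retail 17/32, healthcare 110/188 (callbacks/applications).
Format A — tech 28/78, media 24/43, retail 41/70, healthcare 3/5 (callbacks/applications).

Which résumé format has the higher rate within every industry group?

Format A

Tech: the chronological format 2/8 = 25.0%, Format A 28/78 = 35.9% → Format A
Media: the chronological format 13/27 = 48.1%, Format A 24/43 = 55.8% → Format A
Retail: the chronological format 17/32 = 53.1%, Format A 41/70 = 58.6% → Format A
Healthcare: the chronological format 110/188 = 58.5%, Format A 3/5 = 60.0% → Format A
Format A has the higher rate in all 4 groups.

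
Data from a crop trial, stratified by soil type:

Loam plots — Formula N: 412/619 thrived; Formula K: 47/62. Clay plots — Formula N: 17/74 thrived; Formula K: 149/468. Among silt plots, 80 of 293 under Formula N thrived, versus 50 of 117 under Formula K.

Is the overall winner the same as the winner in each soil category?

No

Loam: Formula N 412/619 = 66.6%, Formula K 47/62 = 75.8% → Formula K
Clay: Formula N 17/74 = 23.0%, Formula K 149/468 = 31.8% → Formula K
Silt: Formula N 80/293 = 27.3%, Formula K 50/117 = 42.7% → Formula K
Overall: Formula N 509/986 = 51.6%, Formula K 246/647 = 38.0% → Formula N
Formula K wins each soil group but Formula N wins overall — the comparison reverses. Formula K's plots skew toward clay, which has a lower base rate.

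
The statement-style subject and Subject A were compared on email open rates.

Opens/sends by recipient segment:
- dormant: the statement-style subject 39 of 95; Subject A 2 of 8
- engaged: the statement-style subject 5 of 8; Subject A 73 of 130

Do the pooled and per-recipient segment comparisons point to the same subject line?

Dormant: the statement-style subject 39/95 = 41.1%, Subject A 2/8 = 25.0% → the statement-style subject
Engaged: the statement-style subject 5/8 = 62.5%, Subject A 73/130 = 56.2% → the statement-style subject
Overall: the statement-style subject 44/103 = 42.7%, Subject A 75/138 = 54.3% → Subject A
The statement-style subject wins each recipient group but Subject A wins overall — the comparison reverses. The statement-style subject's sends skew toward dormant, which has a lower base rate.

No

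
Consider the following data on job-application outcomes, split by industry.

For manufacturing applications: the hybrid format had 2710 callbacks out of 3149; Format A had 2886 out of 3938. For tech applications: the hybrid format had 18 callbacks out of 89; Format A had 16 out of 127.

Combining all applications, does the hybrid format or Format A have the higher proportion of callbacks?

the hybrid format

Manufacturing: the hybrid format 2710/3149 = 86.1%, Format A 2886/3938 = 73.3% → the hybrid format
Tech: the hybrid format 18/89 = 20.2%, Format A 16/127 = 12.6% → the hybrid format
Overall: the hybrid format 2728/3238 = 84.2%, Format A 2902/4065 = 71.4% → the hybrid format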